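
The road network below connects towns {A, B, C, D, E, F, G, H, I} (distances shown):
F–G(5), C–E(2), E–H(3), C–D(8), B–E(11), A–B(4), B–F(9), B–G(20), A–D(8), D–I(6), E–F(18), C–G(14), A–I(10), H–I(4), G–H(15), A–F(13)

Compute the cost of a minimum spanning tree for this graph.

41

Kruskal: consider edges lightest-first.
C–E (2): add — endpoints in different components.
E–H (3): add — endpoints in different components.
A–B (4): add — endpoints in different components.
H–I (4): add — endpoints in different components.
F–G (5): add — endpoints in different components.
D–I (6): add — endpoints in different components.
A–D (8): add — endpoints in different components.
C–D (8): skip — C and D already connected.
B–F (9): add — endpoints in different components.
MST edges: C–E, E–H, A–B, H–I, F–G, D–I, A–D, B–F; total weight 2+3+4+4+5+6+8+9 = 41.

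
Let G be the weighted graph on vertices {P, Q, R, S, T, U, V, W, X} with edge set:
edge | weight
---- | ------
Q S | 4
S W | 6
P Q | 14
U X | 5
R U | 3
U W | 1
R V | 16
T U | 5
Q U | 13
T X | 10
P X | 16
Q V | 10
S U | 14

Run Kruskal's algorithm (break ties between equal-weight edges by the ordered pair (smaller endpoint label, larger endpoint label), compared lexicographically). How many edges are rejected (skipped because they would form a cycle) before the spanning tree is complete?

Sort edges by weight, then run Kruskal:
U W (1): add — endpoints in different components.
R U (3): add — endpoints in different components.
Q S (4): add — endpoints in different components.
T U (5): add — endpoints in different components.
U X (5): add — endpoints in different components.
S W (6): add — endpoints in different components.
Q V (10): add — endpoints in different components.
T X (10): skip — X and T already connected.
Q U (13): skip — Q and U already connected.
P Q (14): add — endpoints in different components.
Edges rejected before the tree was complete: 2.

2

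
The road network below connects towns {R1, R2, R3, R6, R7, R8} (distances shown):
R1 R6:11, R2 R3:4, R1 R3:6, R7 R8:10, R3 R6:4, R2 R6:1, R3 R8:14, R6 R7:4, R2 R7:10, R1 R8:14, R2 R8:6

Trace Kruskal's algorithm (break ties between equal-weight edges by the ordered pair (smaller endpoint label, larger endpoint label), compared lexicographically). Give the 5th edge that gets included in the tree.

Kruskal: consider edges lightest-first.
R2 R6 (1): add. Components now {R2,R6} {R7} {R8} {R3} {R1}
R2 R3 (4): add. Components now {R2,R3,R6} {R7} {R8} {R1}
R3 R6 (4): skip — R6 and R3 already connected.
R6 R7 (4): add. Components now {R2,R3,R6,R7} {R8} {R1}
R1 R3 (6): add. Components now {R1,R2,R3,R6,R7} {R8}
R2 R8 (6): add. Components now {R1,R2,R3,R6,R7,R8}
The 5th edge added is R2 R8.

R2-R8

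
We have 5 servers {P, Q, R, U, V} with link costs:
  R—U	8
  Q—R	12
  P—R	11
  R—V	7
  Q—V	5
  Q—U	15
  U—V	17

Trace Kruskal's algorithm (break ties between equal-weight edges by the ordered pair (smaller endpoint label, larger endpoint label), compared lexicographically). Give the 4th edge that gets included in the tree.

P-R

Sort edges by weight, then run Kruskal:
Q—V (5): add. Components now {Q,V} {R} {P} {U}
R—V (7): add. Components now {Q,R,V} {P} {U}
R—U (8): add. Components now {Q,R,U,V} {P}
P—R (11): add. Components now {P,Q,R,U,V}
The 4th edge added is P—R.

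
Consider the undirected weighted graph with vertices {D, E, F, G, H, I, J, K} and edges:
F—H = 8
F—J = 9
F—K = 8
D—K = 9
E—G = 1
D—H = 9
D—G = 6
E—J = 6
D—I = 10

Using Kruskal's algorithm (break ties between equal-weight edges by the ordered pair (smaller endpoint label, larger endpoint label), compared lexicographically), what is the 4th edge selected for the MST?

Kruskal: consider edges lightest-first.
E—G (1): add — endpoints in different components.
D—G (6): add — endpoints in different components.
E—J (6): add — endpoints in different components.
F—H (8): add — endpoints in different components.
F—K (8): add — endpoints in different components.
D—H (9): add — endpoints in different components.
D—K (9): skip — D and K already connected.
F—J (9): skip — F and J already connected.
D—I (10): add — endpoints in different components.
The 4th edge added is F—H.

F-H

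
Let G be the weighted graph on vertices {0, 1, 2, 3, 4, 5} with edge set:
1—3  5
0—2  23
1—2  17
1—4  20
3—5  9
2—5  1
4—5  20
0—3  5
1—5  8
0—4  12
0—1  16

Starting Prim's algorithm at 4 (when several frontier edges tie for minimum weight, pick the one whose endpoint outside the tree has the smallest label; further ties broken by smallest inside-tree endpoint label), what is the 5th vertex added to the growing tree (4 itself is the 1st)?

Prim's algorithm from 4:
Step 1: frontier [0—4 12, 1—4 20, 4—5 20] → take 0—4 (12); add 0.
Step 2: frontier [0—3 5, 0—1 16, 0—2 23, 1—4 20, 4—5 20] → take 0—3 (5); add 3.
Step 3: frontier [0—1 16, 0—2 23, 1—3 5, 3—5 9, 1—4 20, 4—5 20] → take 1—3 (5); add 1.
Step 4: frontier [0—2 23, 1—5 8, 1—2 17, 3—5 9, 4—5 20] → take 1—5 (8); add 5.
Step 5: frontier [0—2 23, 1—2 17, 2—5 1] → take 2—5 (1); add 2.
Vertex order: 4, 0, 3, 1, 5, 2. The 5th vertex is 5.

5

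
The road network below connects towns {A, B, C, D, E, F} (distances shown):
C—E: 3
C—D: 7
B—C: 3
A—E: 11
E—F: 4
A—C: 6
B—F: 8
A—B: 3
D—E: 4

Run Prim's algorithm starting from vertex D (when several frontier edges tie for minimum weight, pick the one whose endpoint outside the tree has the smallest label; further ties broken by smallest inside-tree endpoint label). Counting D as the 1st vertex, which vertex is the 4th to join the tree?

B

Prim, starting at D.
Step 1: cheapest edge leaving the tree is D—E (4); add E.
Step 2: cheapest edge leaving the tree is C—E (3); add C.
Step 3: cheapest edge leaving the tree is B—C (3); add B.
Step 4: cheapest edge leaving the tree is A—B (3); add A.
Step 5: cheapest edge leaving the tree is E—F (4); add F.
Vertex order: D, E, C, B, A, F. The 4th vertex is B.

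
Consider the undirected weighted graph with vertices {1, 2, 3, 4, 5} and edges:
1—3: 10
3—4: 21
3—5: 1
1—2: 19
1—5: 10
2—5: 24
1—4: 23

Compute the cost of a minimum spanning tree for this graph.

Kruskal's algorithm — process edges by increasing weight (ties by edge label):
3—5 (1): add. Components now {1} {2} {3,5} {4}
1—3 (10): add. Components now {1,3,5} {2} {4}
1—5 (10): skip — 1 and 5 already connected.
1—2 (19): add. Components now {1,2,3,5} {4}
3—4 (21): add. Components now {1,2,3,4,5}
MST edges: 3—5, 1—3, 1—2, 3—4; total weight 1+10+19+21 = 51.

51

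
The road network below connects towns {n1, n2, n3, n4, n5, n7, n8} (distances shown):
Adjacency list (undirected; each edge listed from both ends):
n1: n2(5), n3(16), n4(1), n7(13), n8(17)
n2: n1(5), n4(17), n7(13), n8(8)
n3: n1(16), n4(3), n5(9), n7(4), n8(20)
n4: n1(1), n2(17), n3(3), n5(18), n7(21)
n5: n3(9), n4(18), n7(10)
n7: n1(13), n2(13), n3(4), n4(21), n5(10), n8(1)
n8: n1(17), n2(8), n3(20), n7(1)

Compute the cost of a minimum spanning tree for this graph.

Grow the tree from n8 using Prim:
Step 1: cheapest edge leaving the tree is n7–n8 (1); add n7.
Step 2: cheapest edge leaving the tree is n3–n7 (4); add n3.
Step 3: cheapest edge leaving the tree is n3–n4 (3); add n4.
Step 4: cheapest edge leaving the tree is n1–n4 (1); add n1.
Step 5: cheapest edge leaving the tree is n1–n2 (5); add n2.
Step 6: cheapest edge leaving the tree is n3–n5 (9); add n5.
MST edges: n7–n8, n3–n7, n3–n4, n1–n4, n1–n2, n3–n5; total weight 1+4+3+1+5+9 = 23.

23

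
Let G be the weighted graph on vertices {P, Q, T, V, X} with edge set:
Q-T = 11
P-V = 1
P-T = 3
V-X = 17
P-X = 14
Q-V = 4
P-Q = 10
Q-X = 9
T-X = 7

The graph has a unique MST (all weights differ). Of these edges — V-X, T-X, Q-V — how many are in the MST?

2

Kruskal's algorithm — process edges by increasing weight (ties by edge label):
P-V (1): add — endpoints in different components.
P-T (3): add — endpoints in different components.
Q-V (4): add — endpoints in different components.
T-X (7): add — endpoints in different components.
MST edge set: {P-V, P-T, Q-V, T-X}.
Of the listed edges, {T-X, Q-V} are in the MST → 2.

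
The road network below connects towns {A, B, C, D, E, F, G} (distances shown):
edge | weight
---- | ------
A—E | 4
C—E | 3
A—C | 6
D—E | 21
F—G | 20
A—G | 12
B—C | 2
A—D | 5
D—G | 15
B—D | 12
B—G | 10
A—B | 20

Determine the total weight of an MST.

Prim, starting at G.
Step 1: cheapest edge leaving the tree is B—G (10); add B.
Step 2: cheapest edge leaving the tree is B—C (2); add C.
Step 3: cheapest edge leaving the tree is C—E (3); add E.
Step 4: cheapest edge leaving the tree is A—E (4); add A.
Step 5: cheapest edge leaving the tree is A—D (5); add D.
Step 6: cheapest edge leaving the tree is F—G (20); add F.
MST edges: B—G, B—C, C—E, A—E, A—D, F—G; total weight 10+2+3+4+5+20 = 44.

44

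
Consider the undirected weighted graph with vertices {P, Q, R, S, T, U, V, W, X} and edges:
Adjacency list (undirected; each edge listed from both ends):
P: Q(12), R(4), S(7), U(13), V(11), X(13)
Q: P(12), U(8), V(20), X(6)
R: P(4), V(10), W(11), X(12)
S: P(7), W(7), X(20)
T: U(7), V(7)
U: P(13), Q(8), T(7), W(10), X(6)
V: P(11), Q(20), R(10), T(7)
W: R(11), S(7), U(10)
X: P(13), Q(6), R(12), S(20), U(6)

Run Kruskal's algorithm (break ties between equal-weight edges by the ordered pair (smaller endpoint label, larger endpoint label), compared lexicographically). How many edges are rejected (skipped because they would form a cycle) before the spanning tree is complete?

Kruskal's algorithm — process edges by increasing weight (ties by edge label):
P-R (4): add — endpoints in different components.
Q-X (6): add — endpoints in different components.
U-X (6): add — endpoints in different components.
P-S (7): add — endpoints in different components.
S-W (7): add — endpoints in different components.
T-U (7): add — endpoints in different components.
T-V (7): add — endpoints in different components.
Q-U (8): skip — Q and U already connected.
R-V (10): add — endpoints in different components.
Edges rejected before the tree was complete: 1.

1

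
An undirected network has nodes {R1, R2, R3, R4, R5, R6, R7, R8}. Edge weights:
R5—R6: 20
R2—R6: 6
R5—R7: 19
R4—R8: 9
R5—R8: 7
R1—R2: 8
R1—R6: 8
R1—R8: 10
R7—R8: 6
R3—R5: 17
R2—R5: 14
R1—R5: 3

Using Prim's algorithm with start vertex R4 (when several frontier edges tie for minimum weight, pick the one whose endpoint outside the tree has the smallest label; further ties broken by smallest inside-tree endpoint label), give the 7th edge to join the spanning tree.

R3-R5

Grow the tree from R4 using Prim:
Step 1: frontier [R4—R8 9] → take R4—R8 (9); add R8.
Step 2: frontier [R7—R8 6, R5—R8 7, R1—R8 10] → take R7—R8 (6); add R7.
Step 3: frontier [R5—R7 19, R5—R8 7, R1—R8 10] → take R5—R8 (7); add R5.
Step 4: frontier [R1—R5 3, R2—R5 14, R3—R5 17, R5—R6 20, R1—R8 10] → take R1—R5 (3); add R1.
Step 5: frontier [R1—R2 8, R1—R6 8, R2—R5 14, R3—R5 17, R5—R6 20] → take R1—R2 (8); add R2.
Step 6: frontier [R1—R6 8, R2—R6 6, R3—R5 17, R5—R6 20] → take R2—R6 (6); add R6.
Step 7: frontier [R3—R5 17] → take R3—R5 (17); add R3.
The 7th edge added is R3—R5.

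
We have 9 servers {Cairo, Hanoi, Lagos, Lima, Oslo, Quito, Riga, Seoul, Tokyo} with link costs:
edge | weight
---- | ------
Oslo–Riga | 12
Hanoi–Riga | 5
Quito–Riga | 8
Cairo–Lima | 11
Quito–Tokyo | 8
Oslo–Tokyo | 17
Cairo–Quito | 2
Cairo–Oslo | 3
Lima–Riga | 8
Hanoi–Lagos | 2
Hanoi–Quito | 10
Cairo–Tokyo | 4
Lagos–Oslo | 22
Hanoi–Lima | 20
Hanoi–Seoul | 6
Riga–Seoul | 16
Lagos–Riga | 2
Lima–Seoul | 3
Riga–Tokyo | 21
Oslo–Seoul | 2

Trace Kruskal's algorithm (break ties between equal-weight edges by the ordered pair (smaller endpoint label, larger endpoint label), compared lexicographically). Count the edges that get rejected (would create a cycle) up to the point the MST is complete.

Kruskal's algorithm — process edges by increasing weight (ties by edge label):
Cairo–Quito (2): add — endpoints in different components.
Hanoi–Lagos (2): add — endpoints in different components.
Lagos–Riga (2): add — endpoints in different components.
Oslo–Seoul (2): add — endpoints in different components.
Cairo–Oslo (3): add — endpoints in different components.
Lima–Seoul (3): add — endpoints in different components.
Cairo–Tokyo (4): add — endpoints in different components.
Hanoi–Riga (5): skip — Hanoi and Riga already connected.
Hanoi–Seoul (6): add — endpoints in different components.
Edges rejected before the tree was complete: 1.

1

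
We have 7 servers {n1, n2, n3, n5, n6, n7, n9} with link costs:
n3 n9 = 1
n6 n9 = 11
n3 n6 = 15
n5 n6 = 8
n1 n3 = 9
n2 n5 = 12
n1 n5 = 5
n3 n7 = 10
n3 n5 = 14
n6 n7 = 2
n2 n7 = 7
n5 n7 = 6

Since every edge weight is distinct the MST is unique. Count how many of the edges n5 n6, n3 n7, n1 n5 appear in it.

1

Kruskal: consider edges lightest-first.
n3 n9 (1): add. Components now {n3,n9} {n5} {n1} {n6} {n7} {n2}
n6 n7 (2): add. Components now {n3,n9} {n5} {n1} {n6,n7} {n2}
n1 n5 (5): add. Components now {n3,n9} {n1,n5} {n6,n7} {n2}
n5 n7 (6): add. Components now {n3,n9} {n1,n5,n6,n7} {n2}
n2 n7 (7): add. Components now {n3,n9} {n1,n2,n5,n6,n7}
n5 n6 (8): skip — n5 and n6 already connected.
n1 n3 (9): add. Components now {n1,n2,n3,n5,n6,n7,n9}
MST edge set: {n3 n9, n6 n7, n1 n5, n5 n7, n2 n7, n1 n3}.
Of the listed edges, {n1 n5} are in the MST → 1.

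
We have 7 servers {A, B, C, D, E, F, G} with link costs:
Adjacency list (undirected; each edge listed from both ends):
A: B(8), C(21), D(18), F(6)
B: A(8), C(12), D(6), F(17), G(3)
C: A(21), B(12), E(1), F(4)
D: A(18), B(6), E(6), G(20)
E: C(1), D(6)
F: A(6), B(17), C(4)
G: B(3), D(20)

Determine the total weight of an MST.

Kruskal: consider edges lightest-first.
C E (1): add. Components now {A} {B} {C,E} {D} {F} {G}
B G (3): add. Components now {A} {B,G} {C,E} {D} {F}
C F (4): add. Components now {A} {B,G} {C,E,F} {D}
A F (6): add. Components now {A,C,E,F} {B,G} {D}
B D (6): add. Components now {A,C,E,F} {B,D,G}
D E (6): add. Components now {A,B,C,D,E,F,G}
MST edges: C E, B G, C F, A F, B D, D E; total weight 1+3+4+6+6+6 = 26.

26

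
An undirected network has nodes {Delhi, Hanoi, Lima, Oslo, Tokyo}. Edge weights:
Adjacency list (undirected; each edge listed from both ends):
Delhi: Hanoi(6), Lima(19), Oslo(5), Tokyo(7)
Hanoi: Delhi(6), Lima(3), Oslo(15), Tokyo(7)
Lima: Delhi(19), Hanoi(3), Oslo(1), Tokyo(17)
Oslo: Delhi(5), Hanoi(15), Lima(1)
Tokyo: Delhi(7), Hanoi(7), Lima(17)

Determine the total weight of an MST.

Kruskal: consider edges lightest-first.
Lima—Oslo (1): add. Components now {Delhi} {Lima,Oslo} {Hanoi} {Tokyo}
Hanoi—Lima (3): add. Components now {Delhi} {Hanoi,Lima,Oslo} {Tokyo}
Delhi—Oslo (5): add. Components now {Delhi,Hanoi,Lima,Oslo} {Tokyo}
Delhi—Hanoi (6): skip — Delhi and Hanoi already connected.
Delhi—Tokyo (7): add. Components now {Delhi,Hanoi,Lima,Oslo,Tokyo}
MST edges: Lima—Oslo, Hanoi—Lima, Delhi—Oslo, Delhi—Tokyo; total weight 1+3+5+7 = 16.

16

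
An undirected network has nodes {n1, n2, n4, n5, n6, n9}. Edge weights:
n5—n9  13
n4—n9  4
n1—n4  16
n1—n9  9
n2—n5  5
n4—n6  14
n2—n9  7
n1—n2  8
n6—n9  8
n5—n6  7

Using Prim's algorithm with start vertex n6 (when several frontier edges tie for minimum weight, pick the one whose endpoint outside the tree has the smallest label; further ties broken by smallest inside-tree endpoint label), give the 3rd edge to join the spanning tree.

n2-n9

Prim, starting at n6.
Step 1: frontier [n5—n6 7, n6—n9 8, n4—n6 14] → take n5—n6 (7); add n5.
Step 2: frontier [n2—n5 5, n5—n9 13, n6—n9 8, n4—n6 14] → take n2—n5 (5); add n2.
Step 3: frontier [n2—n9 7, n1—n2 8, n5—n9 13, n6—n9 8, n4—n6 14] → take n2—n9 (7); add n9.
Step 4: frontier [n1—n2 8, n4—n6 14, n4—n9 4, n1—n9 9] → take n4—n9 (4); add n4.
Step 5: frontier [n1—n2 8, n1—n4 16, n1—n9 9] → take n1—n2 (8); add n1.
The 3rd edge added is n2—n9.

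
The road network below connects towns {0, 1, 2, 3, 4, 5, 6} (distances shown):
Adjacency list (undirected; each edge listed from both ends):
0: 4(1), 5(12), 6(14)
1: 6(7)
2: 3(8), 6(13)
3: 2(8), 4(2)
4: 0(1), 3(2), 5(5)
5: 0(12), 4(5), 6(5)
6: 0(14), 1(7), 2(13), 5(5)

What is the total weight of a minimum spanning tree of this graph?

28

Prim, starting at 3.
Step 1: frontier [3–4 2, 2–3 8] → take 3–4 (2); add 4.
Step 2: frontier [2–3 8, 0–4 1, 4–5 5] → take 0–4 (1); add 0.
Step 3: frontier [0–5 12, 0–6 14, 2–3 8, 4–5 5] → take 4–5 (5); add 5.
Step 4: frontier [0–6 14, 2–3 8, 5–6 5] → take 5–6 (5); add 6.
Step 5: frontier [2–3 8, 1–6 7, 2–6 13] → take 1–6 (7); add 1.
Step 6: frontier [2–3 8, 2–6 13] → take 2–3 (8); add 2.
MST edges: 3–4, 0–4, 4–5, 5–6, 1–6, 2–3; total weight 2+1+5+5+7+8 = 28.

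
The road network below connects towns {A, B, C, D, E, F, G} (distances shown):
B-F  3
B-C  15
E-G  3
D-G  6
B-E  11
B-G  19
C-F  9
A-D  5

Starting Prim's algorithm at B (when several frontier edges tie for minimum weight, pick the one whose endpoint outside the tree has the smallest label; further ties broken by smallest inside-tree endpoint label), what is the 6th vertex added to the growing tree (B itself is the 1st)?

Prim's algorithm from B:
Step 1: frontier [B-F 3, B-E 11, B-C 15, B-G 19] → take B-F (3); add F.
Step 2: frontier [B-E 11, B-C 15, B-G 19, C-F 9] → take C-F (9); add C.
Step 3: frontier [B-E 11, B-G 19] → take B-E (11); add E.
Step 4: frontier [B-G 19, E-G 3] → take E-G (3); add G.
Step 5: frontier [D-G 6] → take D-G (6); add D.
Step 6: frontier [A-D 5] → take A-D (5); add A.
Vertex order: B, F, C, E, G, D, A. The 6th vertex is D.

D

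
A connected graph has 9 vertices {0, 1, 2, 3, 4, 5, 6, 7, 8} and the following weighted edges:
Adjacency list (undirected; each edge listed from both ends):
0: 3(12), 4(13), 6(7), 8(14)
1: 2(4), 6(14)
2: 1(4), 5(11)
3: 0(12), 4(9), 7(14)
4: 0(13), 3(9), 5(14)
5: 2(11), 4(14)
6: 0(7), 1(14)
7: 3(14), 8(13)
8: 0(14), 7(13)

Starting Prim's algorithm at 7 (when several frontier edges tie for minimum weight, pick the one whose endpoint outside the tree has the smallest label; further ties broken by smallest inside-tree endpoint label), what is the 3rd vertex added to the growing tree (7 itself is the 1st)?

Grow the tree from 7 using Prim:
Step 1: frontier [7 8 13, 3 7 14] → take 7 8 (13); add 8.
Step 2: frontier [3 7 14, 0 8 14] → take 0 8 (14); add 0.
Step 3: frontier [0 6 7, 0 3 12, 0 4 13, 3 7 14] → take 0 6 (7); add 6.
Step 4: frontier [0 3 12, 0 4 13, 1 6 14, 3 7 14] → take 0 3 (12); add 3.
Step 5: frontier [0 4 13, 3 4 9, 1 6 14] → take 3 4 (9); add 4.
Step 6: frontier [4 5 14, 1 6 14] → take 1 6 (14); add 1.
Step 7: frontier [1 2 4, 4 5 14] → take 1 2 (4); add 2.
Step 8: frontier [2 5 11, 4 5 14] → take 2 5 (11); add 5.
Vertex order: 7, 8, 0, 6, 3, 4, 1, 2, 5. The 3rd vertex is 0.

0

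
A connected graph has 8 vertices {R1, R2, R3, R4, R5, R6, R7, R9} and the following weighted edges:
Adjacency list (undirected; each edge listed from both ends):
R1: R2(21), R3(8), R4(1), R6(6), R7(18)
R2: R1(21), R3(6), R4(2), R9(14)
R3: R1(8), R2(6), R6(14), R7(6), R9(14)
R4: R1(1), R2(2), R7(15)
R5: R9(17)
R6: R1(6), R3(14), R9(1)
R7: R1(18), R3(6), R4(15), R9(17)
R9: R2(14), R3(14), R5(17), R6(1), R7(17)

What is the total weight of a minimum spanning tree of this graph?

Grow the tree from R9 using Prim:
Step 1: cheapest edge leaving the tree is R6–R9 (1); add R6.
Step 2: cheapest edge leaving the tree is R1–R6 (6); add R1.
Step 3: cheapest edge leaving the tree is R1–R4 (1); add R4.
Step 4: cheapest edge leaving the tree is R2–R4 (2); add R2.
Step 5: cheapest edge leaving the tree is R2–R3 (6); add R3.
Step 6: cheapest edge leaving the tree is R3–R7 (6); add R7.
Step 7: cheapest edge leaving the tree is R5–R9 (17); add R5.
MST edges: R6–R9, R1–R6, R1–R4, R2–R4, R2–R3, R3–R7, R5–R9; total weight 1+6+1+2+6+6+17 = 39.

39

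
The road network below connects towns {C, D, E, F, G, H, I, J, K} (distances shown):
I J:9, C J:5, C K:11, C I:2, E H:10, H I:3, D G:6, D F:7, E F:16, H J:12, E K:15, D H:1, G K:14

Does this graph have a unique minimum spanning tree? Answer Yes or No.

Yes

Kruskal's algorithm — process edges by increasing weight (ties by edge label):
D H (1): add — endpoints in different components.
C I (2): add — endpoints in different components.
H I (3): add — endpoints in different components.
C J (5): add — endpoints in different components.
D G (6): add — endpoints in different components.
D F (7): add — endpoints in different components.
I J (9): skip — I and J already connected.
E H (10): add — endpoints in different components.
C K (11): add — endpoints in different components.
Every non-tree edge has weight strictly greater than the heaviest edge on the tree path between its endpoints, so the MST is unique.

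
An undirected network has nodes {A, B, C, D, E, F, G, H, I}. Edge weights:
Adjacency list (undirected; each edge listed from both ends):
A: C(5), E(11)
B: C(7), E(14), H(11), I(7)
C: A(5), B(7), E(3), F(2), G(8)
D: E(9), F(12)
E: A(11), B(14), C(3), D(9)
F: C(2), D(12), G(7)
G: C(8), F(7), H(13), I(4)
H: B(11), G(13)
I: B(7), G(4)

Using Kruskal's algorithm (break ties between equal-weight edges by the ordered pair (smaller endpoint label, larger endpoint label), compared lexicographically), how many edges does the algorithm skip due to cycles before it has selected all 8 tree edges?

3

Kruskal: consider edges lightest-first.
C—F (2): add — endpoints in different components.
C—E (3): add — endpoints in different components.
G—I (4): add — endpoints in different components.
A—C (5): add — endpoints in different components.
B—C (7): add — endpoints in different components.
B—I (7): add — endpoints in different components.
F—G (7): skip — F and G already connected.
C—G (8): skip — C and G already connected.
D—E (9): add — endpoints in different components.
A—E (11): skip — A and E already connected.
B—H (11): add — endpoints in different components.
Edges rejected before the tree was complete: 3.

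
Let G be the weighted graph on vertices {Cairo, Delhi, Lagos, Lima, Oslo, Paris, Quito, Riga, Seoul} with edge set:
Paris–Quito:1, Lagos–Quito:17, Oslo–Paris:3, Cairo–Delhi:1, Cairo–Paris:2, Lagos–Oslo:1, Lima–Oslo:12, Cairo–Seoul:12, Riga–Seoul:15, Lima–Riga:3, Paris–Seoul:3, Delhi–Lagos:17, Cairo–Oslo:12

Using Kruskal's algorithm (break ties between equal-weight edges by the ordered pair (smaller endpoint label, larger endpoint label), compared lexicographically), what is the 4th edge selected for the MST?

Kruskal: consider edges lightest-first.
Cairo–Delhi (1): add — endpoints in different components.
Lagos–Oslo (1): add — endpoints in different components.
Paris–Quito (1): add — endpoints in different components.
Cairo–Paris (2): add — endpoints in different components.
Lima–Riga (3): add — endpoints in different components.
Oslo–Paris (3): add — endpoints in different components.
Paris–Seoul (3): add — endpoints in different components.
Cairo–Oslo (12): skip — Cairo and Oslo already connected.
Cairo–Seoul (12): skip — Cairo and Seoul already connected.
Lima–Oslo (12): add — endpoints in different components.
The 4th edge added is Cairo–Paris.

Cairo-Paris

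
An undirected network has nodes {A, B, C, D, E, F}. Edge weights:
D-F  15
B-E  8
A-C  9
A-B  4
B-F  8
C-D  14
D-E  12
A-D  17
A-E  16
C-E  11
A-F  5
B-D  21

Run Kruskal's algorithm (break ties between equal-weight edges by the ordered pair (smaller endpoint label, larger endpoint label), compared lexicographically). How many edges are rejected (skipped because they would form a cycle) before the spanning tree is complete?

Kruskal's algorithm — process edges by increasing weight (ties by edge label):
A-B (4): add — endpoints in different components.
A-F (5): add — endpoints in different components.
B-E (8): add — endpoints in different components.
B-F (8): skip — B and F already connected.
A-C (9): add — endpoints in different components.
C-E (11): skip — C and E already connected.
D-E (12): add — endpoints in different components.
Edges rejected before the tree was complete: 2.

2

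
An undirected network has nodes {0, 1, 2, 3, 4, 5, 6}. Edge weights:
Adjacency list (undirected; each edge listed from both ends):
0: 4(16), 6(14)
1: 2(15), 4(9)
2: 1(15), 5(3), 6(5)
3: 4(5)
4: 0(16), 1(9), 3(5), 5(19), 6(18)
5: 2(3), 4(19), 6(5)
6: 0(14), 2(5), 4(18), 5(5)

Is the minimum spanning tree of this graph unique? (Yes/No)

No

Kruskal: consider edges lightest-first.
2 5 (3): add — endpoints in different components.
2 6 (5): add — endpoints in different components.
3 4 (5): add — endpoints in different components.
5 6 (5): skip — 5 and 6 already connected.
1 4 (9): add — endpoints in different components.
0 6 (14): add — endpoints in different components.
1 2 (15): add — endpoints in different components.
Non-tree edge 5 6 has weight 5, equal to the heaviest edge on its tree cycle — swapping gives another MST of the same weight. Not unique.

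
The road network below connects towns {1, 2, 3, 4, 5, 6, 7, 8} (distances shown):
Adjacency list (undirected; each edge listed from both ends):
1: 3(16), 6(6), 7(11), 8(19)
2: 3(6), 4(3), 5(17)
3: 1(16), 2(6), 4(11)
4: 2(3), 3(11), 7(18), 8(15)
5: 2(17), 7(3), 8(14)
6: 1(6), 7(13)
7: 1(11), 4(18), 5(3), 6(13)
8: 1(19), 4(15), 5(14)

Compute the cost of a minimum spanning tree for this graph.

58

Kruskal's algorithm — process edges by increasing weight (ties by edge label):
2-4 (3): add — endpoints in different components.
5-7 (3): add — endpoints in different components.
1-6 (6): add — endpoints in different components.
2-3 (6): add — endpoints in different components.
1-7 (11): add — endpoints in different components.
3-4 (11): skip — 3 and 4 already connected.
6-7 (13): skip — 6 and 7 already connected.
5-8 (14): add — endpoints in different components.
4-8 (15): add — endpoints in different components.
MST edges: 2-4, 5-7, 1-6, 2-3, 1-7, 5-8, 4-8; total weight 3+3+6+6+11+14+15 = 58.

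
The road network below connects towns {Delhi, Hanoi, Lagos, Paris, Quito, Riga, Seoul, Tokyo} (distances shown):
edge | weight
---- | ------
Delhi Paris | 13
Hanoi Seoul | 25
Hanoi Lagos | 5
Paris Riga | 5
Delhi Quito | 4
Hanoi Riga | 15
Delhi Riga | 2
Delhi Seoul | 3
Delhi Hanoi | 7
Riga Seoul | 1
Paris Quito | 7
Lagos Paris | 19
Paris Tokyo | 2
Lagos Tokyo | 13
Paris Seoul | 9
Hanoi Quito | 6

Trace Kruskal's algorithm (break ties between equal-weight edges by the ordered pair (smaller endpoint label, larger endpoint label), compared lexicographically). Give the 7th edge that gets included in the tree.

Sort edges by weight, then run Kruskal:
Riga Seoul (1): add — endpoints in different components.
Delhi Riga (2): add — endpoints in different components.
Paris Tokyo (2): add — endpoints in different components.
Delhi Seoul (3): skip — Seoul and Delhi already connected.
Delhi Quito (4): add — endpoints in different components.
Hanoi Lagos (5): add — endpoints in different components.
Paris Riga (5): add — endpoints in different components.
Hanoi Quito (6): add — endpoints in different components.
The 7th edge added is Hanoi Quito.

Hanoi-Quito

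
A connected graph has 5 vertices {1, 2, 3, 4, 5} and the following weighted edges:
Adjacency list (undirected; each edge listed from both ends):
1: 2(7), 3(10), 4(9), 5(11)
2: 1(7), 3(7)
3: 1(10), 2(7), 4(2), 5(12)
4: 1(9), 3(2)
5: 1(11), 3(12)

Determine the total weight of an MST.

27

Kruskal's algorithm — process edges by increasing weight (ties by edge label):
3 4 (2): add. Components now {1} {2} {3,4} {5}
1 2 (7): add. Components now {1,2} {3,4} {5}
2 3 (7): add. Components now {1,2,3,4} {5}
1 4 (9): skip — 1 and 4 already connected.
1 3 (10): skip — 1 and 3 already connected.
1 5 (11): add. Components now {1,2,3,4,5}
MST edges: 3 4, 1 2, 2 3, 1 5; total weight 2+7+7+11 = 27.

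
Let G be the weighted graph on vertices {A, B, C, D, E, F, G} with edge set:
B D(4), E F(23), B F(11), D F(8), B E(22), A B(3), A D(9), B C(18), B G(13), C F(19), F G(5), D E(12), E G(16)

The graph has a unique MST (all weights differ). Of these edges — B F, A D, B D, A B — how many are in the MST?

2

Sort edges by weight, then run Kruskal:
A B (3): add — endpoints in different components.
B D (4): add — endpoints in different components.
F G (5): add — endpoints in different components.
D F (8): add — endpoints in different components.
A D (9): skip — A and D already connected.
B F (11): skip — B and F already connected.
D E (12): add — endpoints in different components.
B G (13): skip — B and G already connected.
E G (16): skip — E and G already connected.
B C (18): add — endpoints in different components.
MST edge set: {A B, B D, F G, D F, D E, B C}.
Of the listed edges, {B D, A B} are in the MST → 2.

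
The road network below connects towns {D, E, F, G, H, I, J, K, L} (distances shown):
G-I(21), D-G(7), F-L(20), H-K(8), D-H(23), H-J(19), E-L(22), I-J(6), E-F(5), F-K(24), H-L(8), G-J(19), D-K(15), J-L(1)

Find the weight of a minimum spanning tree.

70

Prim, starting at E.
Step 1: cheapest edge leaving the tree is E-F (5); add F.
Step 2: cheapest edge leaving the tree is F-L (20); add L.
Step 3: cheapest edge leaving the tree is J-L (1); add J.
Step 4: cheapest edge leaving the tree is I-J (6); add I.
Step 5: cheapest edge leaving the tree is H-L (8); add H.
Step 6: cheapest edge leaving the tree is H-K (8); add K.
Step 7: cheapest edge leaving the tree is D-K (15); add D.
Step 8: cheapest edge leaving the tree is D-G (7); add G.
MST edges: E-F, F-L, J-L, I-J, H-L, H-K, D-K, D-G; total weight 5+20+1+6+8+8+15+7 = 70.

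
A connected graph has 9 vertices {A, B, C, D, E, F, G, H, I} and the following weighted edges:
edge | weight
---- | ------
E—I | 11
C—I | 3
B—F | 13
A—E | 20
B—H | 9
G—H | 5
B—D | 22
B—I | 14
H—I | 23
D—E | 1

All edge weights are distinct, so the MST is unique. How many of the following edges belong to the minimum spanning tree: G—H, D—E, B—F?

3

Kruskal's algorithm — process edges by increasing weight (ties by edge label):
D—E (1): add — endpoints in different components.
C—I (3): add — endpoints in different components.
G—H (5): add — endpoints in different components.
B—H (9): add — endpoints in different components.
E—I (11): add — endpoints in different components.
B—F (13): add — endpoints in different components.
B—I (14): add — endpoints in different components.
A—E (20): add — endpoints in different components.
MST edge set: {D—E, C—I, G—H, B—H, E—I, B—F, B—I, A—E}.
Of the listed edges, {G—H, D—E, B—F} are in the MST → 3.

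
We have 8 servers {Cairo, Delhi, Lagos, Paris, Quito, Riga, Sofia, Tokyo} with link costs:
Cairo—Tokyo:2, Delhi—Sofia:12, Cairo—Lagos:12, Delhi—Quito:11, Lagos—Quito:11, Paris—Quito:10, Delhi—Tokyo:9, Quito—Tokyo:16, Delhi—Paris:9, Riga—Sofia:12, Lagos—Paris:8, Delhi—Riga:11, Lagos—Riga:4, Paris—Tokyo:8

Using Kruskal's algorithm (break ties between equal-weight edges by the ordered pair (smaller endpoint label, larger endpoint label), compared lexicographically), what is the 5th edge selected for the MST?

Delhi-Paris

Sort edges by weight, then run Kruskal:
Cairo—Tokyo (2): add — endpoints in different components.
Lagos—Riga (4): add — endpoints in different components.
Lagos—Paris (8): add — endpoints in different components.
Paris—Tokyo (8): add — endpoints in different components.
Delhi—Paris (9): add — endpoints in different components.
Delhi—Tokyo (9): skip — Tokyo and Delhi already connected.
Paris—Quito (10): add — endpoints in different components.
Delhi—Quito (11): skip — Delhi and Quito already connected.
Delhi—Riga (11): skip — Riga and Delhi already connected.
Lagos—Quito (11): skip — Lagos and Quito already connected.
Cairo—Lagos (12): skip — Cairo and Lagos already connected.
Delhi—Sofia (12): add — endpoints in different components.
The 5th edge added is Delhi—Paris.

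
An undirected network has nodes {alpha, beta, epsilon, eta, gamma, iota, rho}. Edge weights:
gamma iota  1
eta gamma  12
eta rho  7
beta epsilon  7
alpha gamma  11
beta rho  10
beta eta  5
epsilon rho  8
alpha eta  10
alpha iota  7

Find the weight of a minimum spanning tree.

Kruskal's algorithm — process edges by increasing weight (ties by edge label):
gamma iota (1): add. Components now {gamma,iota} {eta} {rho} {alpha} {epsilon} {beta}
beta eta (5): add. Components now {gamma,iota} {beta,eta} {rho} {alpha} {epsilon}
alpha iota (7): add. Components now {alpha,gamma,iota} {beta,eta} {rho} {epsilon}
beta epsilon (7): add. Components now {alpha,gamma,iota} {beta,epsilon,eta} {rho}
eta rho (7): add. Components now {alpha,gamma,iota} {beta,epsilon,eta,rho}
epsilon rho (8): skip — rho and epsilon already connected.
alpha eta (10): add. Components now {alpha,beta,epsilon,eta,gamma,iota,rho}
MST edges: gamma iota, beta eta, alpha iota, beta epsilon, eta rho, alpha eta; total weight 1+5+7+7+7+10 = 37.

37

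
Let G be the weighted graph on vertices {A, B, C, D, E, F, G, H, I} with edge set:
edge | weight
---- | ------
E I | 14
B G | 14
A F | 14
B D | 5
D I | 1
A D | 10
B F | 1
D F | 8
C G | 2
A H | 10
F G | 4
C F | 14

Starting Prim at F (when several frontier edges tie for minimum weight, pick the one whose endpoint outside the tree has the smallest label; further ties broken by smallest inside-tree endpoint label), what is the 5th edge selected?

D-I

Grow the tree from F using Prim:
Step 1: cheapest edge leaving the tree is B F (1); add B.
Step 2: cheapest edge leaving the tree is F G (4); add G.
Step 3: cheapest edge leaving the tree is C G (2); add C.
Step 4: cheapest edge leaving the tree is B D (5); add D.
Step 5: cheapest edge leaving the tree is D I (1); add I.
Step 6: cheapest edge leaving the tree is A D (10); add A.
Step 7: cheapest edge leaving the tree is A H (10); add H.
Step 8: cheapest edge leaving the tree is E I (14); add E.
The 5th edge added is D I.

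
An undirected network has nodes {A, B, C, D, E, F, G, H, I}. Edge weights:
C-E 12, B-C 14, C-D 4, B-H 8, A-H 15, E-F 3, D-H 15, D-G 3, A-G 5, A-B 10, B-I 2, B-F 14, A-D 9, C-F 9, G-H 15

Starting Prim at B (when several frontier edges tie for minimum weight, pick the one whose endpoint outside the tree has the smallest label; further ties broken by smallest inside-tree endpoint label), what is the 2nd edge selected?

B-H

Grow the tree from B using Prim:
Step 1: cheapest edge leaving the tree is B-I (2); add I.
Step 2: cheapest edge leaving the tree is B-H (8); add H.
Step 3: cheapest edge leaving the tree is A-B (10); add A.
Step 4: cheapest edge leaving the tree is A-G (5); add G.
Step 5: cheapest edge leaving the tree is D-G (3); add D.
Step 6: cheapest edge leaving the tree is C-D (4); add C.
Step 7: cheapest edge leaving the tree is C-F (9); add F.
Step 8: cheapest edge leaving the tree is E-F (3); add E.
The 2nd edge added is B-H.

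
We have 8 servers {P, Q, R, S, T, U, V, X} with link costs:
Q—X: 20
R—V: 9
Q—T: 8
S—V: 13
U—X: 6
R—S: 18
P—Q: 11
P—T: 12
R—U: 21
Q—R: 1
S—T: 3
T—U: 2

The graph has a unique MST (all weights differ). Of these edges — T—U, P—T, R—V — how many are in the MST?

Sort edges by weight, then run Kruskal:
Q—R (1): add — endpoints in different components.
T—U (2): add — endpoints in different components.
S—T (3): add — endpoints in different components.
U—X (6): add — endpoints in different components.
Q—T (8): add — endpoints in different components.
R—V (9): add — endpoints in different components.
P—Q (11): add — endpoints in different components.
MST edge set: {Q—R, T—U, S—T, U—X, Q—T, R—V, P—Q}.
Of the listed edges, {T—U, R—V} are in the MST → 2.

2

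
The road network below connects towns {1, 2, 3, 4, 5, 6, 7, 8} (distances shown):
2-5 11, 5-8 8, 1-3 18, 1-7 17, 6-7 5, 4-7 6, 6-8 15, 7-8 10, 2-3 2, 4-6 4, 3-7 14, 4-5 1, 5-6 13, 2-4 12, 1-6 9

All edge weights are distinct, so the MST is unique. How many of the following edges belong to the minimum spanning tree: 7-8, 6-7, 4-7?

1

Sort edges by weight, then run Kruskal:
4-5 (1): add — endpoints in different components.
2-3 (2): add — endpoints in different components.
4-6 (4): add — endpoints in different components.
6-7 (5): add — endpoints in different components.
4-7 (6): skip — 4 and 7 already connected.
5-8 (8): add — endpoints in different components.
1-6 (9): add — endpoints in different components.
7-8 (10): skip — 7 and 8 already connected.
2-5 (11): add — endpoints in different components.
MST edge set: {4-5, 2-3, 4-6, 6-7, 5-8, 1-6, 2-5}.
Of the listed edges, {6-7} are in the MST → 1.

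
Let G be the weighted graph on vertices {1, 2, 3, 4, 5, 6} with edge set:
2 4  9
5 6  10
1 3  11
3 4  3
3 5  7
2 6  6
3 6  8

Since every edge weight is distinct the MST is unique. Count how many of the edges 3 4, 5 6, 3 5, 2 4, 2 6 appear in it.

Kruskal's algorithm — process edges by increasing weight (ties by edge label):
3 4 (3): add. Components now {1} {2} {3,4} {5} {6}
2 6 (6): add. Components now {1} {2,6} {3,4} {5}
3 5 (7): add. Components now {1} {2,6} {3,4,5}
3 6 (8): add. Components now {1} {2,3,4,5,6}
2 4 (9): skip — 2 and 4 already connected.
5 6 (10): skip — 5 and 6 already connected.
1 3 (11): add. Components now {1,2,3,4,5,6}
MST edge set: {3 4, 2 6, 3 5, 3 6, 1 3}.
Of the listed edges, {3 4, 3 5, 2 6} are in the MST → 3.

3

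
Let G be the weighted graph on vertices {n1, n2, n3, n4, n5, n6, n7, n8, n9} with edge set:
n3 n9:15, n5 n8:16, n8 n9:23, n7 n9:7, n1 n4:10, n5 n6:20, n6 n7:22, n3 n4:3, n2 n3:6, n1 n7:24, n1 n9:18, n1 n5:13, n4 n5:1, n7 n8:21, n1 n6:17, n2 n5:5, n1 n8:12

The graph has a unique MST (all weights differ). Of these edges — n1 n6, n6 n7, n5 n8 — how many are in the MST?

Kruskal: consider edges lightest-first.
n4 n5 (1): add — endpoints in different components.
n3 n4 (3): add — endpoints in different components.
n2 n5 (5): add — endpoints in different components.
n2 n3 (6): skip — n3 and n2 already connected.
n7 n9 (7): add — endpoints in different components.
n1 n4 (10): add — endpoints in different components.
n1 n8 (12): add — endpoints in different components.
n1 n5 (13): skip — n1 and n5 already connected.
n3 n9 (15): add — endpoints in different components.
n5 n8 (16): skip — n8 and n5 already connected.
n1 n6 (17): add — endpoints in different components.
MST edge set: {n4 n5, n3 n4, n2 n5, n7 n9, n1 n4, n1 n8, n3 n9, n1 n6}.
Of the listed edges, {n1 n6} are in the MST → 1.

1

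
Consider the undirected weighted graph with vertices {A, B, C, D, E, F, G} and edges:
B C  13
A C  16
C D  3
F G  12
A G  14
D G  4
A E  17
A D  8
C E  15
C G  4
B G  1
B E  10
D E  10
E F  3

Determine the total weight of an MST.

29

Sort edges by weight, then run Kruskal:
B G (1): add — endpoints in different components.
C D (3): add — endpoints in different components.
E F (3): add — endpoints in different components.
C G (4): add — endpoints in different components.
D G (4): skip — D and G already connected.
A D (8): add — endpoints in different components.
B E (10): add — endpoints in different components.
MST edges: B G, C D, E F, C G, A D, B E; total weight 1+3+3+4+8+10 = 29.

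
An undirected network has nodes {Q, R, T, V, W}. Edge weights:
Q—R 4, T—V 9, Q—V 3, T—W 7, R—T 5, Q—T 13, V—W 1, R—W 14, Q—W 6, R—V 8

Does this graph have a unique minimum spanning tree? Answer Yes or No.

Sort edges by weight, then run Kruskal:
V—W (1): add. Components now {V,W} {T} {R} {Q}
Q—V (3): add. Components now {Q,V,W} {T} {R}
Q—R (4): add. Components now {Q,R,V,W} {T}
R—T (5): add. Components now {Q,R,T,V,W}
Every non-tree edge has weight strictly greater than the heaviest edge on the tree path between its endpoints, so the MST is unique.

Yes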